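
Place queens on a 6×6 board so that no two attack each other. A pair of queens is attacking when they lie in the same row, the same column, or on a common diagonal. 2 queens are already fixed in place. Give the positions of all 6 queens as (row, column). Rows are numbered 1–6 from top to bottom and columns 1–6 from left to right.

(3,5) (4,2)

Row 1: attacked by (3,5)→{3,5}; (4,2)→{2,5}. Safe: 1, 4, 6. Place at column 4.
Row 2: attacked by (1,4)→{3,4,5}; (3,5)→{4,5,6}; (4,2)→{2,4}. Safe: 1. Place at column 1.
Row 5: attacked by (1,4)→{4}; (2,1)→{1,4}; (3,5)→{3,5}; (4,2)→{1,2,3}. Safe: 6. Place at column 6.
Row 6: attacked by (1,4)→{4}; (2,1)→{1,5}; (3,5)→{2,5}; (4,2)→{2,4}; (5,6)→{5,6}. Safe: 3. Place at column 3.
Columns [4, 1, 5, 2, 6, 3], r−c [-3, 1, -2, 2, -1, 3], r+c [5, 3, 8, 6, 11, 9] are all distinct, so no two queens attack.

(1,4) (2,1) (3,5) (4,2) (5,6) (6,3)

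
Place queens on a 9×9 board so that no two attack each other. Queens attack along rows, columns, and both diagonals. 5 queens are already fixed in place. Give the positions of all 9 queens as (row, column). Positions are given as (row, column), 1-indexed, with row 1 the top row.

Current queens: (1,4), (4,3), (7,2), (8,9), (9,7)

Row 2: attacked by (1,4)→{3,4,5}; (4,3)→{1,3,5}; (7,2)→{2,7}; (8,9)→{3,9}; (9,7)→{7}. Safe: 6, 8. Place at column 8.
Row 3: attacked by (1,4)→{2,4,6}; (2,8)→{7,8,9}; (4,3)→{2,3,4}; (7,2)→{2,6}; (8,9)→{4,9}; (9,7)→{1,7}. Safe: 5. Place at column 5.
Row 5: attacked by (1,4)→{4,8}; (2,8)→{5,8}; (3,5)→{3,5,7}; (4,3)→{2,3,4}; (7,2)→{2,4}; (8,9)→{6,9}; (9,7)→{3,7}. Safe: 1. Place at column 1.
Row 6: attacked by (1,4)→{4,9}; (2,8)→{4,8}; (3,5)→{2,5,8}; (4,3)→{1,3,5}; (5,1)→{1,2}; (7,2)→{1,2,3}; (8,9)→{7,9}; (9,7)→{4,7}. Safe: 6. Place at column 6.
Columns [4, 8, 5, 3, 1, 6, 2, 9, 7], r−c [-3, -6, -2, 1, 4, 0, 5, -1, 2], r+c [5, 10, 8, 7, 6, 12, 9, 17, 16] are all distinct, so no two queens attack.

(1,4) (2,8) (3,5) (4,3) (5,1) (6,6) (7,2) (8,9) (9,7)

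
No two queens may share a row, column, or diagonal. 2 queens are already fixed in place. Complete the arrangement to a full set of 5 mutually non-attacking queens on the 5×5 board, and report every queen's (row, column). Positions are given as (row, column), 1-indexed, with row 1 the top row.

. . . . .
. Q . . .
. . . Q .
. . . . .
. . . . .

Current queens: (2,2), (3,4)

(1,5) (2,2) (3,4) (4,1) (5,3)

Row 1: attacked by (2,2)→{1,2,3}; (3,4)→{2,4}. Safe: 5. Place at column 5.
Row 4: attacked by (1,5)→{2,5}; (2,2)→{2,4}; (3,4)→{3,4,5}. Safe: 1. Place at column 1.
Row 5: attacked by (1,5)→{1,5}; (2,2)→{2,5}; (3,4)→{2,4}; (4,1)→{1,2}. Safe: 3. Place at column 3.
Columns [5, 2, 4, 1, 3], r−c [-4, 0, -1, 3, 2], r+c [6, 4, 7, 5, 8] are all distinct, so no two queens attack.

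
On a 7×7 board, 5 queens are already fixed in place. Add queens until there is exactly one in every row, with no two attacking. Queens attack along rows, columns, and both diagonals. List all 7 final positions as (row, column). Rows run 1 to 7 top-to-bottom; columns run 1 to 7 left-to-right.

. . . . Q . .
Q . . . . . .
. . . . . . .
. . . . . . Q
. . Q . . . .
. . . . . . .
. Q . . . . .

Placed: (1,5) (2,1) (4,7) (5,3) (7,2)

Row 3: attacked by (1,5)→{3,5,7}; (2,1)→{1,2}; (4,7)→{6,7}; (5,3)→{1,3,5}; (7,2)→{2,6}. Safe: 4. Place at column 4.
Row 6: attacked by (1,5)→{5}; (2,1)→{1,5}; (3,4)→{1,4,7}; (4,7)→{5,7}; (5,3)→{2,3,4}; (7,2)→{1,2,3}. Safe: 6. Place at column 6.
Columns [5, 1, 4, 7, 3, 6, 2], r−c [-4, 1, -1, -3, 2, 0, 5], r+c [6, 3, 7, 11, 8, 12, 9] are all distinct, so no two queens attack.

(1,5) (2,1) (3,4) (4,7) (5,3) (6,6) (7,2)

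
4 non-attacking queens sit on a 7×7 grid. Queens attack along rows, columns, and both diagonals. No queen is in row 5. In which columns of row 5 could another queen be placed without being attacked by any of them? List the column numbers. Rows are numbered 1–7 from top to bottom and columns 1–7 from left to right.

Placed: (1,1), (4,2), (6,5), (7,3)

(1,1) attacks row 5 at column 1 and diagonals 5.
(4,2) attacks row 5 at column 2 and diagonals 1, 3.
(6,5) attacks row 5 at column 5 and diagonals 4, 6.
(7,3) attacks row 5 at column 3 and diagonals 1, 5.
Attacked columns: {1, 2, 3, 4, 5, 6}. Safe: {7}.

columns 7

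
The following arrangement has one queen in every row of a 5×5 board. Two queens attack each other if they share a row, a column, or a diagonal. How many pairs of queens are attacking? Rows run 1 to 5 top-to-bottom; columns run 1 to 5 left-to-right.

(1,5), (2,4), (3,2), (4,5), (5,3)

2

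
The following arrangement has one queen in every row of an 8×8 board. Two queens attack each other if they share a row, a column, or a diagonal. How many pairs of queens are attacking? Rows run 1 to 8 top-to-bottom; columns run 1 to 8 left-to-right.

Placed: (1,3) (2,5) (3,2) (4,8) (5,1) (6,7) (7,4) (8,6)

0

All columns are distinct and no two queens satisfy |Δrow| = |Δcol|, so no pair attacks.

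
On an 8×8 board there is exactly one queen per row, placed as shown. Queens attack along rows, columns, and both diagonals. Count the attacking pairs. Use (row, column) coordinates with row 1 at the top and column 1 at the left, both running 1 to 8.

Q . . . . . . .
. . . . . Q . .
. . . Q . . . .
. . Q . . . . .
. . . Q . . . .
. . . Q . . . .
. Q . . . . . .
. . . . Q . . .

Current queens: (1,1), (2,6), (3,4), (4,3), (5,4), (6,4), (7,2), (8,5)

6

Same column: (3,4)–(5,4) (column 4); (3,4)–(6,4) (column 4); (5,4)–(6,4) (column 4).
Same diagonal: (3,4)–(4,3) (|3−4| = |4−3| = 1); (4,3)–(5,4) (|4−5| = |3−4| = 1); (5,4)–(7,2) (|5−7| = |4−2| = 2).
Total attacking pairs: 6.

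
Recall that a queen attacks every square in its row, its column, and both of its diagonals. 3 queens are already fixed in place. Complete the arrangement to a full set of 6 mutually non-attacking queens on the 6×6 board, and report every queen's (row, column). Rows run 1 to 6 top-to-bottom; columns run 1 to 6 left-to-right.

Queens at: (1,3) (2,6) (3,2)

Row 4: attacked by (1,3)→{3,6}; (2,6)→{4,6}; (3,2)→{1,2,3}. Safe: 5. Place at column 5.
Row 5: attacked by (1,3)→{3}; (2,6)→{3,6}; (3,2)→{2,4}; (4,5)→{4,5,6}. Safe: 1. Place at column 1.
Row 6: attacked by (1,3)→{3}; (2,6)→{2,6}; (3,2)→{2,5}; (4,5)→{3,5}; (5,1)→{1,2}. Safe: 4. Place at column 4.
Columns [3, 6, 2, 5, 1, 4], r−c [-2, -4, 1, -1, 4, 2], r+c [4, 8, 5, 9, 6, 10] are all distinct, so no two queens attack.

(1,3) (2,6) (3,2) (4,5) (5,1) (6,4)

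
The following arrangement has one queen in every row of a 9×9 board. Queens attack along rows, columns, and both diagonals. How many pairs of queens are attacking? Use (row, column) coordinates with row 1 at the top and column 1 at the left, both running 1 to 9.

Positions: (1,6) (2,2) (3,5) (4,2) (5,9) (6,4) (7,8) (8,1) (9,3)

2

Same column: (2,2)–(4,2) (column 2).
Same diagonal: (4,2)–(6,4) (|4−6| = |2−4| = 2).
Total attacking pairs: 2.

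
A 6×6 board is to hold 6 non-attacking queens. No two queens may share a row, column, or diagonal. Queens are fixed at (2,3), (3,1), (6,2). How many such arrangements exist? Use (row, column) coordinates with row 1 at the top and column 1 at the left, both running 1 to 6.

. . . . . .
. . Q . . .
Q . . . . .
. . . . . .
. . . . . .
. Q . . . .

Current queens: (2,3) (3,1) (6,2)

Branch on row 1: col 5 → 1; col 6 → 0.
Sum: 1 + 0 = 1.

1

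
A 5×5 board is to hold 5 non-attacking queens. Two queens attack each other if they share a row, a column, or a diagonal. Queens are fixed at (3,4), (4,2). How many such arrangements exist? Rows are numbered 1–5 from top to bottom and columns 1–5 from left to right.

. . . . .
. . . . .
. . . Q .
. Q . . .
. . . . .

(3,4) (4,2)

1

Branch on row 1: col 1 → 0; col 3 → 1.
Sum: 0 + 1 = 1.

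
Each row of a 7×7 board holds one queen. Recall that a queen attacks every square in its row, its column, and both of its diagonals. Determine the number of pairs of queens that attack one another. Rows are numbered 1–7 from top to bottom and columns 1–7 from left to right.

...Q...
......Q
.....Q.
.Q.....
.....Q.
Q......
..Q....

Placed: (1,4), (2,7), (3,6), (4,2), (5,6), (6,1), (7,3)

3

Same column: (3,6)–(5,6) (column 6).
Same diagonal: (1,4)–(3,6) (|1−3| = |4−6| = 2); (2,7)–(3,6) (|2−3| = |7−6| = 1).
Total attacking pairs: 3.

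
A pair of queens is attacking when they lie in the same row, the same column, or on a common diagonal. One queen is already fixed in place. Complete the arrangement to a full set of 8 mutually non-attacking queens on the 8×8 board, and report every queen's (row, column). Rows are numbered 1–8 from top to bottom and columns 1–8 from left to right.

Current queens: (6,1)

(1,7) (2,4) (3,2) (4,8) (5,6) (6,1) (7,3) (8,5)

Row 1: attacked by (6,1)→{1,6}. Safe: 2, 3, 4, 5, 7, 8. Place at column 7.
Row 2: attacked by (1,7)→{6,7,8}; (6,1)→{1,5}. Safe: 2, 3, 4. Place at column 4.
Row 3: attacked by (1,7)→{5,7}; (2,4)→{3,4,5}; (6,1)→{1,4}. Safe: 2, 6, 8. Place at column 2.
Row 4: attacked by (1,7)→{4,7}; (2,4)→{2,4,6}; (3,2)→{1,2,3}; (6,1)→{1,3}. Safe: 5, 8. Place at column 8.
Row 5: attacked by (1,7)→{3,7}; (2,4)→{1,4,7}; (3,2)→{2,4}; (4,8)→{7,8}; (6,1)→{1,2}. Safe: 5, 6. Place at column 6.
Row 7: attacked by (1,7)→{1,7}; (2,4)→{4}; (3,2)→{2,6}; (4,8)→{5,8}; (5,6)→{4,6,8}; (6,1)→{1,2}. Safe: 3. Place at column 3.
Row 8: attacked by (1,7)→{7}; (2,4)→{4}; (3,2)→{2,7}; (4,8)→{4,8}; (5,6)→{3,6}; (6,1)→{1,3}; (7,3)→{2,3,4}. Safe: 5. Place at column 5.
Columns [7, 4, 2, 8, 6, 1, 3, 5], r−c [-6, -2, 1, -4, -1, 5, 4, 3], r+c [8, 6, 5, 12, 11, 7, 10, 13] are all distinct, so no two queens attack.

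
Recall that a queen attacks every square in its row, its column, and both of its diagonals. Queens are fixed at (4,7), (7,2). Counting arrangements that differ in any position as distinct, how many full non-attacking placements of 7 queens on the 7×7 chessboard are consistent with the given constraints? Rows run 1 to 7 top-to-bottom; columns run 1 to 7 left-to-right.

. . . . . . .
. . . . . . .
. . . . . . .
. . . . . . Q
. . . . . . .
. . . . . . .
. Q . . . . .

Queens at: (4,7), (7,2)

2

Branch on row 1: col 1 → 0; col 3 → 0; col 5 → 1; col 6 → 1.
Sum: 0 + 0 + 1 + 1 = 2.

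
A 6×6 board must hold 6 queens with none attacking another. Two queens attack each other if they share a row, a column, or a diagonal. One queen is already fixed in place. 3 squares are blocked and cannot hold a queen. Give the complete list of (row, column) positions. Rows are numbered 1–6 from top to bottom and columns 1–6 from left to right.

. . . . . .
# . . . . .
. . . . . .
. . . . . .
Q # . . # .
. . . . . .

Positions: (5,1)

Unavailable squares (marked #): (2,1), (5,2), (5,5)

Row 1: attacked by (5,1)→{1,5}. Safe: 2, 3, 4, 6. Place at column 3.
Row 2: attacked by (1,3)→{2,3,4}; (5,1)→{1,4}. Blocked: 1. Safe: 5, 6. Place at column 6.
Row 3: attacked by (1,3)→{1,3,5}; (2,6)→{5,6}; (5,1)→{1,3}. Safe: 2, 4. Place at column 2.
Row 4: attacked by (1,3)→{3,6}; (2,6)→{4,6}; (3,2)→{1,2,3}; (5,1)→{1,2}. Safe: 5. Place at column 5.
Row 6: attacked by (1,3)→{3}; (2,6)→{2,6}; (3,2)→{2,5}; (4,5)→{3,5}; (5,1)→{1,2}. Safe: 4. Place at column 4.
Columns [3, 6, 2, 5, 1, 4], r−c [-2, -4, 1, -1, 4, 2], r+c [4, 8, 5, 9, 6, 10] are all distinct, so no two queens attack.

(1,3) (2,6) (3,2) (4,5) (5,1) (6,4)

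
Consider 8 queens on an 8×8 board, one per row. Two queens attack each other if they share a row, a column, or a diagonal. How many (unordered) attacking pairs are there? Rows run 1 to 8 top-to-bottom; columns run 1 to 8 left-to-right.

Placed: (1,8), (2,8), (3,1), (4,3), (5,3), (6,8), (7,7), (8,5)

6

Same column: (1,8)–(2,8) (column 8); (1,8)–(6,8) (column 8); (2,8)–(6,8) (column 8); (4,3)–(5,3) (column 3).
Same diagonal: (3,1)–(5,3) (|3−5| = |1−3| = 2); (6,8)–(7,7) (|6−7| = |8−7| = 1).
Total attacking pairs: 6.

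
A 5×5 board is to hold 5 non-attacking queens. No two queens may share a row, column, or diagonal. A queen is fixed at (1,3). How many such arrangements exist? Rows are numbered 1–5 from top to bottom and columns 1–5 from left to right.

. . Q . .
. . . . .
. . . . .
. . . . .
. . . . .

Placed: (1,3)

Branch on row 2: col 1 → 1; col 5 → 1.
Sum: 1 + 1 = 2.

2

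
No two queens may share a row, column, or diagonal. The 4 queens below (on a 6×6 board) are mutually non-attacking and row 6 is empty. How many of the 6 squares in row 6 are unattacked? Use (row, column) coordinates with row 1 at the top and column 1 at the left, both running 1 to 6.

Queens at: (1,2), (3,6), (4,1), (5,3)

1

(1,2) attacks row 6 at column 2.
(3,6) attacks row 6 at column 6 and diagonals 3.
(4,1) attacks row 6 at column 1 and diagonals 3.
(5,3) attacks row 6 at column 3 and diagonals 2, 4.
Attacked columns: {1, 2, 3, 4, 6}. Safe: {5}.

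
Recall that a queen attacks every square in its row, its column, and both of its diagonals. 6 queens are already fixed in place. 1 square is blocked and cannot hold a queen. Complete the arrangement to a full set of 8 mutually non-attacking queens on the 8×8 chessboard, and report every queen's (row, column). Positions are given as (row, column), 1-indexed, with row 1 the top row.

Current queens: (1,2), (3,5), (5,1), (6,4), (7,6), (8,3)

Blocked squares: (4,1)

Row 2: attacked by (1,2)→{1,2,3}; (3,5)→{4,5,6}; (5,1)→{1,4}; (6,4)→{4,8}; (7,6)→{1,6}; (8,3)→{3}. Safe: 7. Place at column 7.
Row 4: attacked by (1,2)→{2,5}; (2,7)→{5,7}; (3,5)→{4,5,6}; (5,1)→{1,2}; (6,4)→{2,4,6}; (7,6)→{3,6}; (8,3)→{3,7}. Blocked: 1. Safe: 8. Place at column 8.
Columns [2, 7, 5, 8, 1, 4, 6, 3], r−c [-1, -5, -2, -4, 4, 2, 1, 5], r+c [3, 9, 8, 12, 6, 10, 13, 11] are all distinct, so no two queens attack.

(1,2) (2,7) (3,5) (4,8) (5,1) (6,4) (7,6) (8,3)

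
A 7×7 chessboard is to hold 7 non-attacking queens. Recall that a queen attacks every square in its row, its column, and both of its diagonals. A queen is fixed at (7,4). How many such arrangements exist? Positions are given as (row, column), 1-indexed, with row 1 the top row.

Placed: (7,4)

Branch on row 1: col 1 → 1; col 2 → 1; col 3 → 1; col 5 → 1; col 6 → 1; col 7 → 1.
Sum: 1 + 1 + 1 + 1 + 1 + 1 = 6.

6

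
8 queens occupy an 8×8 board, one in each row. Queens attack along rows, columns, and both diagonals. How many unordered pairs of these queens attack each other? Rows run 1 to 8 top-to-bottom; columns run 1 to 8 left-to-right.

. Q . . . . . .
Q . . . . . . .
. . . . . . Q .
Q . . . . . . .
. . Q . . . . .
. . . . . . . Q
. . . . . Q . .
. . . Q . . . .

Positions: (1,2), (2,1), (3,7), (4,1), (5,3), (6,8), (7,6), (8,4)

Same column: (2,1)–(4,1) (column 1).
Same diagonal: (1,2)–(2,1) (|1−2| = |2−1| = 1); (2,1)–(7,6) (|2−7| = |1−6| = 5).
Total attacking pairs: 3.

3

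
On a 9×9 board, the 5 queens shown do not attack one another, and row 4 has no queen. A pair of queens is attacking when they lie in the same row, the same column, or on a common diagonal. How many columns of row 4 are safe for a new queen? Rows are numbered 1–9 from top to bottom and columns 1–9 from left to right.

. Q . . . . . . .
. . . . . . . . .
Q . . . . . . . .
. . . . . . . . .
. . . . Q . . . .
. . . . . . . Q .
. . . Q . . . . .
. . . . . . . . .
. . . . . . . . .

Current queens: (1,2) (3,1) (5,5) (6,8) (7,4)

(1,2) attacks row 4 at column 2 and diagonals 5.
(3,1) attacks row 4 at column 1 and diagonals 2.
(5,5) attacks row 4 at column 5 and diagonals 4, 6.
(6,8) attacks row 4 at column 8 and diagonals 6.
(7,4) attacks row 4 at column 4 and diagonals 1, 7.
Attacked columns: {1, 2, 4, 5, 6, 7, 8}. Safe: {3, 9}.

2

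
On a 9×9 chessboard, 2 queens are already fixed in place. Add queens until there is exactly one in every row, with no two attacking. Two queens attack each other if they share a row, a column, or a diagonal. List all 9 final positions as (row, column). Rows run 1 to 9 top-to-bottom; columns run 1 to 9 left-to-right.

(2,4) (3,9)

(1,8) (2,4) (3,9) (4,1) (5,5) (6,2) (7,6) (8,3) (9,7)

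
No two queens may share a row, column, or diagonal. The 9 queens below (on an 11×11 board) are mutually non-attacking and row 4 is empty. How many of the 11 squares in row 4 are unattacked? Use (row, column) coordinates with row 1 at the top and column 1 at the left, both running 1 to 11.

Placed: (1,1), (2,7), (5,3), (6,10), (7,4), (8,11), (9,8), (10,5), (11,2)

(1,1) attacks row 4 at column 1 and diagonals 4.
(2,7) attacks row 4 at column 7 and diagonals 5, 9.
(5,3) attacks row 4 at column 3 and diagonals 2, 4.
(6,10) attacks row 4 at column 10 and diagonals 8.
(7,4) attacks row 4 at column 4 and diagonals 1, 7.
(8,11) attacks row 4 at column 11 and diagonals 7.
(9,8) attacks row 4 at column 8 and diagonals 3.
(10,5) attacks row 4 at column 5 and diagonals 11.
(11,2) attacks row 4 at column 2 and diagonals 9.
Attacked columns: {1, 2, 3, 4, 5, 7, 8, 9, 10, 11}. Safe: {6}.

1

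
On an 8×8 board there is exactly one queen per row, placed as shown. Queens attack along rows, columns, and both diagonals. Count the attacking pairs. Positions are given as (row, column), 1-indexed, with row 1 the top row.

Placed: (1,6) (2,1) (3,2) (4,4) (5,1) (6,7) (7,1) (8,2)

7

Same column: (2,1)–(5,1) (column 1); (2,1)–(7,1) (column 1); (3,2)–(8,2) (column 2); (5,1)–(7,1) (column 1).
Same diagonal: (2,1)–(3,2) (|2−3| = |1−2| = 1); (4,4)–(7,1) (|4−7| = |4−1| = 3); (7,1)–(8,2) (|7−8| = |1−2| = 1).
Total attacking pairs: 7.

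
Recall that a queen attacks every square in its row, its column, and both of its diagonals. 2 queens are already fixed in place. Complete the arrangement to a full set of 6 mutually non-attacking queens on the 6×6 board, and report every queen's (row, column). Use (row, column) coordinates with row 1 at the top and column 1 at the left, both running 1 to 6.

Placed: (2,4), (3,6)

(1,2) (2,4) (3,6) (4,1) (5,3) (6,5)

Row 1: attacked by (2,4)→{3,4,5}; (3,6)→{4,6}. Safe: 1, 2. Place at column 2.
Row 4: attacked by (1,2)→{2,5}; (2,4)→{2,4,6}; (3,6)→{5,6}. Safe: 1, 3. Place at column 1.
Row 5: attacked by (1,2)→{2,6}; (2,4)→{1,4}; (3,6)→{4,6}; (4,1)→{1,2}. Safe: 3, 5. Place at column 3.
Row 6: attacked by (1,2)→{2}; (2,4)→{4}; (3,6)→{3,6}; (4,1)→{1,3}; (5,3)→{2,3,4}. Safe: 5. Place at column 5.
Columns [2, 4, 6, 1, 3, 5], r−c [-1, -2, -3, 3, 2, 1], r+c [3, 6, 9, 5, 8, 11] are all distinct, so no two queens attack.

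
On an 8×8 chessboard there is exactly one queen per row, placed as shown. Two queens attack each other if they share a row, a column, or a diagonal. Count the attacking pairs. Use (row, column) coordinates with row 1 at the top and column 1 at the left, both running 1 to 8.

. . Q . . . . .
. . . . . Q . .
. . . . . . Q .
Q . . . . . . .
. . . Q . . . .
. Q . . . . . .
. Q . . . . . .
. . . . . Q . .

5

Same column: (2,6)–(8,6) (column 6); (6,2)–(7,2) (column 2).
Same diagonal: (2,6)–(3,7) (|2−3| = |6−7| = 1); (2,6)–(6,2) (|2−6| = |6−2| = 4); (5,4)–(7,2) (|5−7| = |4−2| = 2).
Total attacking pairs: 5.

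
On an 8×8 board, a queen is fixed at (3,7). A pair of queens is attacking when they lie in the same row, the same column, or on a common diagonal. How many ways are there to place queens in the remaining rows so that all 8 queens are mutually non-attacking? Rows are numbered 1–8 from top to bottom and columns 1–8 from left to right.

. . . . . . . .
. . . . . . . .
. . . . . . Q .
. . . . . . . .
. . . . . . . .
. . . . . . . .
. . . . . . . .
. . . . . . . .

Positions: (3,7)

Branch on row 1: col 1 → 0; col 2 → 2; col 3 → 2; col 4 → 3; col 6 → 7; col 8 → 0.
Sum: 0 + 2 + 2 + 3 + 7 + 0 = 14.

14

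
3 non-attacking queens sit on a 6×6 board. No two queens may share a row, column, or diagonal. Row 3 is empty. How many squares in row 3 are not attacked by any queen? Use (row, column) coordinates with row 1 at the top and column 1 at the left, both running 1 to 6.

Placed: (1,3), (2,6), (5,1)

2

(1,3) attacks row 3 at column 3 and diagonals 1, 5.
(2,6) attacks row 3 at column 6 and diagonals 5.
(5,1) attacks row 3 at column 1 and diagonals 3.
Attacked columns: {1, 3, 5, 6}. Safe: {2, 4}.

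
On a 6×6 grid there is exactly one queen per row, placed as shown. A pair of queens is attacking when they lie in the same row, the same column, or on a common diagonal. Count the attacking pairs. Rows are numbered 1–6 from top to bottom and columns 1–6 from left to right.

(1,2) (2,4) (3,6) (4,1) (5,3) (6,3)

3

Same column: (5,3)–(6,3) (column 3).
Same diagonal: (3,6)–(6,3) (|3−6| = |6−3| = 3); (4,1)–(6,3) (|4−6| = |1−3| = 2).
Total attacking pairs: 3.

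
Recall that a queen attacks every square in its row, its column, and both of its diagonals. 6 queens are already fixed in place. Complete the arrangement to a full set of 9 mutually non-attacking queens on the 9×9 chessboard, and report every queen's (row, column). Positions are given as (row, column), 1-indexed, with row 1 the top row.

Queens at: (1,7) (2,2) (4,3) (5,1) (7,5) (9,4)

Row 3: attacked by (1,7)→{5,7,9}; (2,2)→{1,2,3}; (4,3)→{2,3,4}; (5,1)→{1,3}; (7,5)→{1,5,9}; (9,4)→{4}. Safe: 6, 8. Place at column 6.
Row 6: attacked by (1,7)→{2,7}; (2,2)→{2,6}; (3,6)→{3,6,9}; (4,3)→{1,3,5}; (5,1)→{1,2}; (7,5)→{4,5,6}; (9,4)→{1,4,7}. Safe: 8. Place at column 8.
Row 8: attacked by (1,7)→{7}; (2,2)→{2,8}; (3,6)→{1,6}; (4,3)→{3,7}; (5,1)→{1,4}; (6,8)→{6,8}; (7,5)→{4,5,6}; (9,4)→{3,4,5}. Safe: 9. Place at column 9.
Columns [7, 2, 6, 3, 1, 8, 5, 9, 4], r−c [-6, 0, -3, 1, 4, -2, 2, -1, 5], r+c [8, 4, 9, 7, 6, 14, 12, 17, 13] are all distinct, so no two queens attack.

(1,7) (2,2) (3,6) (4,3) (5,1) (6,8) (7,5) (8,9) (9,4)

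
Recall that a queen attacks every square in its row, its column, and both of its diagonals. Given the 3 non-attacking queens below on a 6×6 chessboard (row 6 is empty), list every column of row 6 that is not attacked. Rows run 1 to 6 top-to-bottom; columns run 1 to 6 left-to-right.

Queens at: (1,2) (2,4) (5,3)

columns 1, 5, 6

(1,2) attacks row 6 at column 2.
(2,4) attacks row 6 at column 4.
(5,3) attacks row 6 at column 3 and diagonals 2, 4.
Attacked columns: {2, 3, 4}. Safe: {1, 5, 6}.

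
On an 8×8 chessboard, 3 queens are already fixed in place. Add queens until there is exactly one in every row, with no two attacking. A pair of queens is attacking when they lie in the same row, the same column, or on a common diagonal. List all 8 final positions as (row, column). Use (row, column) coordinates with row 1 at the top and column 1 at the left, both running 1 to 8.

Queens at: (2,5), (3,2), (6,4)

(1,3) (2,5) (3,2) (4,8) (5,6) (6,4) (7,7) (8,1)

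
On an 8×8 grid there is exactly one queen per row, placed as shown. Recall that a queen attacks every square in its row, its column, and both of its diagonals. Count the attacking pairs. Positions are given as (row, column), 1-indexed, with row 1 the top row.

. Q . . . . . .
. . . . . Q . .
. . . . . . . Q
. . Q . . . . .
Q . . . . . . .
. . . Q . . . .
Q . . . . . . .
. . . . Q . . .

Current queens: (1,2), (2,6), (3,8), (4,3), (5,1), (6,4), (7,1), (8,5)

Same column: (5,1)–(7,1) (column 1).
Same diagonal: (2,6)–(7,1) (|2−7| = |6−1| = 5).
Total attacking pairs: 2.

2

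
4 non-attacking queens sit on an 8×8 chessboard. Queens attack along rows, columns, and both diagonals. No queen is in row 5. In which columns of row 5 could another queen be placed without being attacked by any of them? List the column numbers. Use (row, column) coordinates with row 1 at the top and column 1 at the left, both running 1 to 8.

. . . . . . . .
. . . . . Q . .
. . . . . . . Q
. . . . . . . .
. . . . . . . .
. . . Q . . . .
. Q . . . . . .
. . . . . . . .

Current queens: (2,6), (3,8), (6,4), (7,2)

columns 1, 7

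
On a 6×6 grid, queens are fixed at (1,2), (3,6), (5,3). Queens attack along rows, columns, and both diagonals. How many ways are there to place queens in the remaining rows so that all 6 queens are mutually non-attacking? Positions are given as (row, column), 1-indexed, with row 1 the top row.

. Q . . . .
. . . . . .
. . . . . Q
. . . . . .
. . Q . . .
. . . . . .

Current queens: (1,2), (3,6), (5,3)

Branch on row 2: col 4 → 1.
Sum: 1 = 1.

1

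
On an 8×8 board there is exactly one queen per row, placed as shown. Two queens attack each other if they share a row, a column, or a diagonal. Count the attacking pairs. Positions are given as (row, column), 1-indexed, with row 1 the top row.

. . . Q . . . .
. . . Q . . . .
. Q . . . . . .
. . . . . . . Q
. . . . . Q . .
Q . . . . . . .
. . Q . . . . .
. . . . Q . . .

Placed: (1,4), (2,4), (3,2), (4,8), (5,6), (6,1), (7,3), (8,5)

2

Same column: (1,4)–(2,4) (column 4).
Same diagonal: (1,4)–(3,2) (|1−3| = |4−2| = 2).
Total attacking pairs: 2.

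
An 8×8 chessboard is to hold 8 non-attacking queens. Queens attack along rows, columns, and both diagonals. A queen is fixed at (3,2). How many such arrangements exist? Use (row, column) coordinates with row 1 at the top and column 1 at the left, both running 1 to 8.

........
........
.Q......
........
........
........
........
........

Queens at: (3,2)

Branch on row 1: col 1 → 0; col 3 → 7; col 5 → 3; col 6 → 2; col 7 → 2; col 8 → 0.
Sum: 0 + 7 + 3 + 2 + 2 + 0 = 14.

14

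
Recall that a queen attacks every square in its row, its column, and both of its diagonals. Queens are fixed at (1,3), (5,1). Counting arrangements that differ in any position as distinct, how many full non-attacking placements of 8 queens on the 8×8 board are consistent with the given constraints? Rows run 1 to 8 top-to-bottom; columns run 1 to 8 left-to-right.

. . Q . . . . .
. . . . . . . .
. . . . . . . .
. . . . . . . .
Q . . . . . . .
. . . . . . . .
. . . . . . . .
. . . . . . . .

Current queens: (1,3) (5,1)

4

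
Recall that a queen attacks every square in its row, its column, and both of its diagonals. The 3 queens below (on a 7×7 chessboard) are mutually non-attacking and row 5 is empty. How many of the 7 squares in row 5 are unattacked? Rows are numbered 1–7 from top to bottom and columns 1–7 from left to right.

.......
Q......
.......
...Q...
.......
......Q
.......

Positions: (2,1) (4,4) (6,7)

1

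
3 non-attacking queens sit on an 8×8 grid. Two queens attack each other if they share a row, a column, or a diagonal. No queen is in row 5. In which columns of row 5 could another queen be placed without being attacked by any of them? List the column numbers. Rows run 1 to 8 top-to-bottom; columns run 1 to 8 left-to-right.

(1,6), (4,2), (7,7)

columns 4, 8

(1,6) attacks row 5 at column 6 and diagonals 2.
(4,2) attacks row 5 at column 2 and diagonals 1, 3.
(7,7) attacks row 5 at column 7 and diagonals 5.
Attacked columns: {1, 2, 3, 5, 6, 7}. Safe: {4, 8}.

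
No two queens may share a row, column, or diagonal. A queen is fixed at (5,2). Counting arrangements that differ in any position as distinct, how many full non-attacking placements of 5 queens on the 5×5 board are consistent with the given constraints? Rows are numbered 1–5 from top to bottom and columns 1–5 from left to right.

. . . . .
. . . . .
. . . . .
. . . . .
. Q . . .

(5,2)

2

Branch on row 1: col 1 → 0; col 3 → 0; col 4 → 1; col 5 → 1.
Sum: 0 + 0 + 1 + 1 = 2.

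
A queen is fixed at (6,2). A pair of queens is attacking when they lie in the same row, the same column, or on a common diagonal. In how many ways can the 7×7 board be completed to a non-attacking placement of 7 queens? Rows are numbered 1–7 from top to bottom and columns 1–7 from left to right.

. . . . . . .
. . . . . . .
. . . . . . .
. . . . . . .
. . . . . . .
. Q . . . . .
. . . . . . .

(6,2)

Branch on row 1: col 1 → 1; col 3 → 1; col 4 → 0; col 5 → 1; col 6 → 1.
Sum: 1 + 1 + 0 + 1 + 1 = 4.

4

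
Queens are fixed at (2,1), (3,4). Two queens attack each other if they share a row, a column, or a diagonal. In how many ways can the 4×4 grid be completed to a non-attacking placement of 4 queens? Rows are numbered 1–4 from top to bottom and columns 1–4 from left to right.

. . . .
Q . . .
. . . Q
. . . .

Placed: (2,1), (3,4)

1

Branch on row 1: col 3 → 1.
Sum: 1 = 1.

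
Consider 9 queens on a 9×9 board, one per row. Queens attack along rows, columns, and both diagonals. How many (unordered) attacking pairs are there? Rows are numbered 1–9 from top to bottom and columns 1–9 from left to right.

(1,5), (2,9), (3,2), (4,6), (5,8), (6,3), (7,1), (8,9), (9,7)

1

Same column: (2,9)–(8,9) (column 9).
Total attacking pairs: 1.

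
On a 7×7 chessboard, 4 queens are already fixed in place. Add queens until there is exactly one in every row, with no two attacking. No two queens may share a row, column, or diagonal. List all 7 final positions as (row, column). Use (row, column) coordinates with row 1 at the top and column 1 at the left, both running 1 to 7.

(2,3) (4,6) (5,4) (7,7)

Row 1: attacked by (2,3)→{2,3,4}; (4,6)→{3,6}; (5,4)→{4}; (7,7)→{1,7}. Safe: 5. Place at column 5.
Row 3: attacked by (1,5)→{3,5,7}; (2,3)→{2,3,4}; (4,6)→{5,6,7}; (5,4)→{2,4,6}; (7,7)→{3,7}. Safe: 1. Place at column 1.
Row 6: attacked by (1,5)→{5}; (2,3)→{3,7}; (3,1)→{1,4}; (4,6)→{4,6}; (5,4)→{3,4,5}; (7,7)→{6,7}. Safe: 2. Place at column 2.
Columns [5, 3, 1, 6, 4, 2, 7], r−c [-4, -1, 2, -2, 1, 4, 0], r+c [6, 5, 4, 10, 9, 8, 14] are all distinct, so no two queens attack.

(1,5) (2,3) (3,1) (4,6) (5,4) (6,2) (7,7)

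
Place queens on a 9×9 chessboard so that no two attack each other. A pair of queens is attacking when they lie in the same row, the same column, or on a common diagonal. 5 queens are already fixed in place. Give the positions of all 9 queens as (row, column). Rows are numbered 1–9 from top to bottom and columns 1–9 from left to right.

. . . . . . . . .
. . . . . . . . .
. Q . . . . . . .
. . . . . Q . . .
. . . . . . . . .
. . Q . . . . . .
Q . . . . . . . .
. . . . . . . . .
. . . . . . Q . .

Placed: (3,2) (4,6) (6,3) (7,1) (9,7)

(1,5) (2,9) (3,2) (4,6) (5,8) (6,3) (7,1) (8,4) (9,7)

Row 1: attacked by (3,2)→{2,4}; (4,6)→{3,6,9}; (6,3)→{3,8}; (7,1)→{1,7}; (9,7)→{7}. Safe: 5. Place at column 5.
Row 2: attacked by (1,5)→{4,5,6}; (3,2)→{1,2,3}; (4,6)→{4,6,8}; (6,3)→{3,7}; (7,1)→{1,6}; (9,7)→{7}. Safe: 9. Place at column 9.
Row 5: attacked by (1,5)→{1,5,9}; (2,9)→{6,9}; (3,2)→{2,4}; (4,6)→{5,6,7}; (6,3)→{2,3,4}; (7,1)→{1,3}; (9,7)→{3,7}. Safe: 8. Place at column 8.
Row 8: attacked by (1,5)→{5}; (2,9)→{3,9}; (3,2)→{2,7}; (4,6)→{2,6}; (5,8)→{5,8}; (6,3)→{1,3,5}; (7,1)→{1,2}; (9,7)→{6,7,8}. Safe: 4. Place at column 4.
Columns [5, 9, 2, 6, 8, 3, 1, 4, 7], r−c [-4, -7, 1, -2, -3, 3, 6, 4, 2], r+c [6, 11, 5, 10, 13, 9, 8, 12, 16] are all distinct, so no two queens attack.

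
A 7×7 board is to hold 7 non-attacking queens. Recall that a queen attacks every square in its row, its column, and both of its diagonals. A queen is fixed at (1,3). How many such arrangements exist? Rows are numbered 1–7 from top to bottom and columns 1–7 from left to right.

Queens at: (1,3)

6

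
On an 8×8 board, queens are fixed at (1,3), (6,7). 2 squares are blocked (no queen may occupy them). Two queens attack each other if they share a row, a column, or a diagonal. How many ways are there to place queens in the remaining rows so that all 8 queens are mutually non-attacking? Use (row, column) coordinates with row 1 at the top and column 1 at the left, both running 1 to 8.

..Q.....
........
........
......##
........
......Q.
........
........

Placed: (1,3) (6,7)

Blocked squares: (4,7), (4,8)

Branch on row 2: col 1 → 0; col 5 → 1; col 6 → 2; col 8 → 0.
Sum: 0 + 1 + 2 + 0 = 3.

3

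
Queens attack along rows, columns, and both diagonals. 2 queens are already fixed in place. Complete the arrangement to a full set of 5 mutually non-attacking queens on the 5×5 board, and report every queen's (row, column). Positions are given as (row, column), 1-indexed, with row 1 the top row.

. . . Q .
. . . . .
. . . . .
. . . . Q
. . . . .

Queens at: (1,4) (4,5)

Row 2: attacked by (1,4)→{3,4,5}; (4,5)→{3,5}. Safe: 1, 2. Place at column 1.
Row 3: attacked by (1,4)→{2,4}; (2,1)→{1,2}; (4,5)→{4,5}. Safe: 3. Place at column 3.
Row 5: attacked by (1,4)→{4}; (2,1)→{1,4}; (3,3)→{1,3,5}; (4,5)→{4,5}. Safe: 2. Place at column 2.
Columns [4, 1, 3, 5, 2], r−c [-3, 1, 0, -1, 3], r+c [5, 3, 6, 9, 7] are all distinct, so no two queens attack.

(1,4) (2,1) (3,3) (4,5) (5,2)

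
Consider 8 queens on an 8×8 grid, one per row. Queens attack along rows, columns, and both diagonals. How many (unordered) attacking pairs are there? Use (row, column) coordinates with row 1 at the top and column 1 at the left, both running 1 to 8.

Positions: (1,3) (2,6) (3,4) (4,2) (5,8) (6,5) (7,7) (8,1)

0

All columns are distinct and no two queens satisfy |Δrow| = |Δcol|, so no pair attacks.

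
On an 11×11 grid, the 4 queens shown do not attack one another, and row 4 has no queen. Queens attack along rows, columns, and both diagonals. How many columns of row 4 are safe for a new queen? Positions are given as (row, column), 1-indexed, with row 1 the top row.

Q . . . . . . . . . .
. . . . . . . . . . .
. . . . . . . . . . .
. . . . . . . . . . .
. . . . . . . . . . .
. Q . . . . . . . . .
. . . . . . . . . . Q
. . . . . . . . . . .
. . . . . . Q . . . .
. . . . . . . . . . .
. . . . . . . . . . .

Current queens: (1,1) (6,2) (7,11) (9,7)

5

(1,1) attacks row 4 at column 1 and diagonals 4.
(6,2) attacks row 4 at column 2 and diagonals 4.
(7,11) attacks row 4 at column 11 and diagonals 8.
(9,7) attacks row 4 at column 7 and diagonals 2.
Attacked columns: {1, 2, 4, 7, 8, 11}. Safe: {3, 5, 6, 9, 10}.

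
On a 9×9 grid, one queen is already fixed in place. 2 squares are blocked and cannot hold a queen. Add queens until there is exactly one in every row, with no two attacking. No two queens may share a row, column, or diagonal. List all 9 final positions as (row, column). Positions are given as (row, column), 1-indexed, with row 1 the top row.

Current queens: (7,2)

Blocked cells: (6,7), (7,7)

(1,6) (2,9) (3,7) (4,4) (5,1) (6,8) (7,2) (8,5) (9,3)

Row 1: attacked by (7,2)→{2,8}. Safe: 1, 3, 4, 5, 6, 7, 9. Place at column 6.
Row 2: attacked by (1,6)→{5,6,7}; (7,2)→{2,7}. Safe: 1, 3, 4, 8, 9. Place at column 9.
Row 3: attacked by (1,6)→{4,6,8}; (2,9)→{8,9}; (7,2)→{2,6}. Safe: 1, 3, 5, 7. Place at column 7.
Row 4: attacked by (1,6)→{3,6,9}; (2,9)→{7,9}; (3,7)→{6,7,8}; (7,2)→{2,5}. Safe: 1, 4. Place at column 4.
Row 5: attacked by (1,6)→{2,6}; (2,9)→{6,9}; (3,7)→{5,7,9}; (4,4)→{3,4,5}; (7,2)→{2,4}. Safe: 1, 8. Place at column 1.
Row 6: attacked by (1,6)→{1,6}; (2,9)→{5,9}; (3,7)→{4,7}; (4,4)→{2,4,6}; (5,1)→{1,2}; (7,2)→{1,2,3}. Blocked: 7. Safe: 8. Place at column 8.
Row 8: attacked by (1,6)→{6}; (2,9)→{3,9}; (3,7)→{2,7}; (4,4)→{4,8}; (5,1)→{1,4}; (6,8)→{6,8}; (7,2)→{1,2,3}. Safe: 5. Place at column 5.
Row 9: attacked by (1,6)→{6}; (2,9)→{2,9}; (3,7)→{1,7}; (4,4)→{4,9}; (5,1)→{1,5}; (6,8)→{5,8}; (7,2)→{2,4}; (8,5)→{4,5,6}. Safe: 3. Place at column 3.
Columns [6, 9, 7, 4, 1, 8, 2, 5, 3], r−c [-5, -7, -4, 0, 4, -2, 5, 3, 6], r+c [7, 11, 10, 8, 6, 14, 9, 13, 12] are all distinct, so no two queens attack.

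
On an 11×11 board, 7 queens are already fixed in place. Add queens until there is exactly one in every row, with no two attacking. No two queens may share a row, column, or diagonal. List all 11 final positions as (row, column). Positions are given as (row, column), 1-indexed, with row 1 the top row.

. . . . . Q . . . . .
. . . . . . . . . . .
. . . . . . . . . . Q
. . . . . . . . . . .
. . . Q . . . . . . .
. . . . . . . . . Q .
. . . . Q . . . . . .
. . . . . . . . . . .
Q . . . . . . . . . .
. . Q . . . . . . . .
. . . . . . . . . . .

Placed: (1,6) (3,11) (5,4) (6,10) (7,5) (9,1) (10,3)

(1,6) (2,2) (3,11) (4,7) (5,4) (6,10) (7,5) (8,9) (9,1) (10,3) (11,8)

Row 2: attacked by (1,6)→{5,6,7}; (3,11)→{10,11}; (5,4)→{1,4,7}; (6,10)→{6,10}; (7,5)→{5,10}; (9,1)→{1,8}; (10,3)→{3,11}. Safe: 2, 9. Place at column 2.
Row 4: attacked by (1,6)→{3,6,9}; (2,2)→{2,4}; (3,11)→{10,11}; (5,4)→{3,4,5}; (6,10)→{8,10}; (7,5)→{2,5,8}; (9,1)→{1,6}; (10,3)→{3,9}. Safe: 7. Place at column 7.
Row 8: attacked by (1,6)→{6}; (2,2)→{2,8}; (3,11)→{6,11}; (4,7)→{3,7,11}; (5,4)→{1,4,7}; (6,10)→{8,10}; (7,5)→{4,5,6}; (9,1)→{1,2}; (10,3)→{1,3,5}. Safe: 9. Place at column 9.
Row 11: attacked by (1,6)→{6}; (2,2)→{2,11}; (3,11)→{3,11}; (4,7)→{7}; (5,4)→{4,10}; (6,10)→{5,10}; (7,5)→{1,5,9}; (8,9)→{6,9}; (9,1)→{1,3}; (10,3)→{2,3,4}. Safe: 8. Place at column 8.
Columns [6, 2, 11, 7, 4, 10, 5, 9, 1, 3, 8], r−c [-5, 0, -8, -3, 1, -4, 2, -1, 8, 7, 3], r+c [7, 4, 14, 11, 9, 16, 12, 17, 10, 13, 19] are all distinct, so no two queens attack.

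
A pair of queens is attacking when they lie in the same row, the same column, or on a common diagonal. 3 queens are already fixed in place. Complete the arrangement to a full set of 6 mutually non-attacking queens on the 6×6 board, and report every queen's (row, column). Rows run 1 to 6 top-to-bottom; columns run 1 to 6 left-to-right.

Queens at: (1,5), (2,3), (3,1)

Row 4: attacked by (1,5)→{2,5}; (2,3)→{1,3,5}; (3,1)→{1,2}. Safe: 4, 6. Place at column 6.
Row 5: attacked by (1,5)→{1,5}; (2,3)→{3,6}; (3,1)→{1,3}; (4,6)→{5,6}. Safe: 2, 4. Place at column 4.
Row 6: attacked by (1,5)→{5}; (2,3)→{3}; (3,1)→{1,4}; (4,6)→{4,6}; (5,4)→{3,4,5}. Safe: 2. Place at column 2.
Columns [5, 3, 1, 6, 4, 2], r−c [-4, -1, 2, -2, 1, 4], r+c [6, 5, 4, 10, 9, 8] are all distinct, so no two queens attack.

(1,5) (2,3) (3,1) (4,6) (5,4) (6,2)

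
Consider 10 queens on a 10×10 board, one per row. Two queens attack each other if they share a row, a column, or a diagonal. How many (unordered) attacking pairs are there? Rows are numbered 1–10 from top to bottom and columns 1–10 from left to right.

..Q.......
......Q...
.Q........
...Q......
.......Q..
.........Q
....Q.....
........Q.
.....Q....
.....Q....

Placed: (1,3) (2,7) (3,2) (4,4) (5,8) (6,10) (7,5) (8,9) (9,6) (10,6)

Same column: (9,6)–(10,6) (column 6).
Same diagonal: (6,10)–(10,6) (|6−10| = |10−6| = 4).
Total attacking pairs: 2.

2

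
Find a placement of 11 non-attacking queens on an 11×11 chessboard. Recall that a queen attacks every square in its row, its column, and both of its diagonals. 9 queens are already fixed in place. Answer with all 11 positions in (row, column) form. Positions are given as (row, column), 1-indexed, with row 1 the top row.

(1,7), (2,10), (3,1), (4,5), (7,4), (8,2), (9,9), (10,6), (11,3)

(1,7) (2,10) (3,1) (4,5) (5,8) (6,11) (7,4) (8,2) (9,9) (10,6) (11,3)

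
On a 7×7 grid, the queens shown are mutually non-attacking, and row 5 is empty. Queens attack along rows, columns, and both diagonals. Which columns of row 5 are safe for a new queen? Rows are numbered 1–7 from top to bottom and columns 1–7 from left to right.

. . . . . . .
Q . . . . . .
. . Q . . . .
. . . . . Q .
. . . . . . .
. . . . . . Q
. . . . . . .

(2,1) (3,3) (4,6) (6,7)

(2,1) attacks row 5 at column 1 and diagonals 4.
(3,3) attacks row 5 at column 3 and diagonals 1, 5.
(4,6) attacks row 5 at column 6 and diagonals 5, 7.
(6,7) attacks row 5 at column 7 and diagonals 6.
Attacked columns: {1, 3, 4, 5, 6, 7}. Safe: {2}.

columns 2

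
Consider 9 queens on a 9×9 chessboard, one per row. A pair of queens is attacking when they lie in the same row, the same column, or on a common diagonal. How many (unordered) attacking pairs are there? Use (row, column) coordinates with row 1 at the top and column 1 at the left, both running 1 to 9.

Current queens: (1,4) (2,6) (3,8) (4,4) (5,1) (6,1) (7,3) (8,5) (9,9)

Same column: (1,4)–(4,4) (column 4); (5,1)–(6,1) (column 1).
Same diagonal: (2,6)–(4,4) (|2−4| = |6−4| = 2); (4,4)–(9,9) (|4−9| = |4−9| = 5); (5,1)–(7,3) (|5−7| = |1−3| = 2).
Total attacking pairs: 5.

5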